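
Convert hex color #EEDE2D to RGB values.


Hex: #EEDE2D
R = EE₁₆ = 238
G = DE₁₆ = 222
B = 2D₁₆ = 45
= RGB(238, 222, 45)


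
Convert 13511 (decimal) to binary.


Divide by 2 repeatedly:
13511 ÷ 2 = 6755 remainder 1
6755 ÷ 2 = 3377 remainder 1
3377 ÷ 2 = 1688 remainder 1
1688 ÷ 2 = 844 remainder 0
844 ÷ 2 = 422 remainder 0
422 ÷ 2 = 211 remainder 0
211 ÷ 2 = 105 remainder 1
105 ÷ 2 = 52 remainder 1
52 ÷ 2 = 26 remainder 0
26 ÷ 2 = 13 remainder 0
13 ÷ 2 = 6 remainder 1
6 ÷ 2 = 3 remainder 0
3 ÷ 2 = 1 remainder 1
1 ÷ 2 = 0 remainder 1
Reading remainders bottom-up:
= 11010011000111


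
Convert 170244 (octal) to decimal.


Positional values:
Position 0: 4 × 8^0 = 4
Position 1: 4 × 8^1 = 32
Position 2: 2 × 8^2 = 128
Position 3: 0 × 8^3 = 0
Position 4: 7 × 8^4 = 28672
Position 5: 1 × 8^5 = 32768
Sum = 4 + 32 + 128 + 0 + 28672 + 32768
= 61604


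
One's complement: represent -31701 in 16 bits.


Original: 0111101111010101
Invert all bits:
  bit 0: 0 → 1
  bit 1: 1 → 0
  bit 2: 1 → 0
  bit 3: 1 → 0
  bit 4: 1 → 0
  bit 5: 0 → 1
  bit 6: 1 → 0
  bit 7: 1 → 0
  bit 8: 1 → 0
  bit 9: 1 → 0
  bit 10: 0 → 1
  bit 11: 1 → 0
  bit 12: 0 → 1
  bit 13: 1 → 0
  bit 14: 0 → 1
  bit 15: 1 → 0
= 1000010000101010


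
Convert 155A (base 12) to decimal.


Positional values (base 12):
  A × 12^0 = 10 × 1 = 10
  5 × 12^1 = 5 × 12 = 60
  5 × 12^2 = 5 × 144 = 720
  1 × 12^3 = 1 × 1728 = 1728
Sum = 10 + 60 + 720 + 1728
= 2518


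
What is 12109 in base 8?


Divide by 8 repeatedly:
12109 ÷ 8 = 1513 remainder 5
1513 ÷ 8 = 189 remainder 1
189 ÷ 8 = 23 remainder 5
23 ÷ 8 = 2 remainder 7
2 ÷ 8 = 0 remainder 2
Reading remainders bottom-up:
= 0o27515


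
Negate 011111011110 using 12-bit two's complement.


Original: 011111011110
Step 1 - Invert all bits: 100000100001
Step 2 - Add 1: 100000100001 + 1
= 100000100010 (represents -2014)


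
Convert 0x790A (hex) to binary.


Each hex digit → 4 binary bits:
  7 = 0111
  9 = 1001
  0 = 0000
  A = 1010
Concatenate: 0111 1001 0000 1010
= 0111100100001010


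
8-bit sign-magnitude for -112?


Sign bit: 1 (negative)
Magnitude: 112 = 1110000
= 11110000


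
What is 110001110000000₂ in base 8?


Group into 3-bit groups: 110001110000000
  110 = 6
  001 = 1
  110 = 6
  000 = 0
  000 = 0
= 0o61600


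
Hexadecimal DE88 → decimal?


Positional values:
Position 0: 8 × 16^0 = 8 × 1 = 8
Position 1: 8 × 16^1 = 8 × 16 = 128
Position 2: E × 16^2 = 14 × 256 = 3584
Position 3: D × 16^3 = 13 × 4096 = 53248
Sum = 8 + 128 + 3584 + 53248
= 56968


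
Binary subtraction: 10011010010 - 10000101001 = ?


Align and subtract column by column (LSB to MSB, borrowing when needed):
  10011010010
- 10000101001
  -----------
  col 0: (0 - 0 borrow-in) - 1 → borrow from next column: (0+2) - 1 = 1, borrow out 1
  col 1: (1 - 1 borrow-in) - 0 → 0 - 0 = 0, borrow out 0
  col 2: (0 - 0 borrow-in) - 0 → 0 - 0 = 0, borrow out 0
  col 3: (0 - 0 borrow-in) - 1 → borrow from next column: (0+2) - 1 = 1, borrow out 1
  col 4: (1 - 1 borrow-in) - 0 → 0 - 0 = 0, borrow out 0
  col 5: (0 - 0 borrow-in) - 1 → borrow from next column: (0+2) - 1 = 1, borrow out 1
  col 6: (1 - 1 borrow-in) - 0 → 0 - 0 = 0, borrow out 0
  col 7: (1 - 0 borrow-in) - 0 → 1 - 0 = 1, borrow out 0
  col 8: (0 - 0 borrow-in) - 0 → 0 - 0 = 0, borrow out 0
  col 9: (0 - 0 borrow-in) - 0 → 0 - 0 = 0, borrow out 0
  col 10: (1 - 0 borrow-in) - 1 → 1 - 1 = 0, borrow out 0
Reading bits MSB→LSB: 00010101001
Strip leading zeros: 10101001
= 10101001


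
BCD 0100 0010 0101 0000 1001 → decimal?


Each 4-bit group → digit:
  0100 → 4
  0010 → 2
  0101 → 5
  0000 → 0
  1001 → 9
= 42509


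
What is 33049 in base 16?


Divide by 16 repeatedly:
33049 ÷ 16 = 2065 remainder 9 (9)
2065 ÷ 16 = 129 remainder 1 (1)
129 ÷ 16 = 8 remainder 1 (1)
8 ÷ 16 = 0 remainder 8 (8)
Reading remainders bottom-up:
= 0x8119


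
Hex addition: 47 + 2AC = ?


Align and add column by column (LSB to MSB, each column mod 16 with carry):
  0047
+ 02AC
  ----
  col 0: 7(7) + C(12) + 0 (carry in) = 19 → 3(3), carry out 1
  col 1: 4(4) + A(10) + 1 (carry in) = 15 → F(15), carry out 0
  col 2: 0(0) + 2(2) + 0 (carry in) = 2 → 2(2), carry out 0
  col 3: 0(0) + 0(0) + 0 (carry in) = 0 → 0(0), carry out 0
Reading digits MSB→LSB: 02F3
Strip leading zeros: 2F3
= 0x2F3


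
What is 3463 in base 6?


Divide by 6 repeatedly:
3463 ÷ 6 = 577 remainder 1
577 ÷ 6 = 96 remainder 1
96 ÷ 6 = 16 remainder 0
16 ÷ 6 = 2 remainder 4
2 ÷ 6 = 0 remainder 2
Reading remainders bottom-up:
= 24011


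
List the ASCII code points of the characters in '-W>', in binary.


String: '-W>'  (3 characters)
Per-character ASCII lookup:
  '-': special character: '-' = 45 → 101101
  'W': uppercase starts at 65: 'W' = 65 + 22 = 87 → 1010111
  '>': special character: '>' = 62 → 111110
= 101101 1010111 111110


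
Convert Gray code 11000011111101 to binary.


Gray code: 11000011111101
MSB stays the same: 1
Each subsequent bit = prev_binary XOR current_gray:
  B[1] = 1 XOR 1 = 0
  B[2] = 0 XOR 0 = 0
  B[3] = 0 XOR 0 = 0
  B[4] = 0 XOR 0 = 0
  B[5] = 0 XOR 0 = 0
  B[6] = 0 XOR 1 = 1
  B[7] = 1 XOR 1 = 0
  B[8] = 0 XOR 1 = 1
  B[9] = 1 XOR 1 = 0
  B[10] = 0 XOR 1 = 1
  B[11] = 1 XOR 1 = 0
  B[12] = 0 XOR 0 = 0
  B[13] = 0 XOR 1 = 1
= 10000010101001 (8361 decimal)


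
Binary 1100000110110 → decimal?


Positional values:
Bit 1: 1 × 2^1 = 2
Bit 2: 1 × 2^2 = 4
Bit 4: 1 × 2^4 = 16
Bit 5: 1 × 2^5 = 32
Bit 11: 1 × 2^11 = 2048
Bit 12: 1 × 2^12 = 4096
Sum = 2 + 4 + 16 + 32 + 2048 + 4096
= 6198


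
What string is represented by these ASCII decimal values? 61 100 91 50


Codes (decimal): 61 100 91 50
Per-code ASCII lookup:
  61  (special character) → '='
  100  (range 97-122: lowercase, 100 - 97 = 3) → 'd'
  91  (special character) → '['
  50  (range 48-57: digits, 50 - 48 = 2) → '2'
= '=d[2'


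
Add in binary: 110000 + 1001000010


Align and add column by column (LSB to MSB, carry propagating):
  00000110000
+ 01001000010
  -----------
  col 0: 0 + 0 + 0 (carry in) = 0 → bit 0, carry out 0
  col 1: 0 + 1 + 0 (carry in) = 1 → bit 1, carry out 0
  col 2: 0 + 0 + 0 (carry in) = 0 → bit 0, carry out 0
  col 3: 0 + 0 + 0 (carry in) = 0 → bit 0, carry out 0
  col 4: 1 + 0 + 0 (carry in) = 1 → bit 1, carry out 0
  col 5: 1 + 0 + 0 (carry in) = 1 → bit 1, carry out 0
  col 6: 0 + 1 + 0 (carry in) = 1 → bit 1, carry out 0
  col 7: 0 + 0 + 0 (carry in) = 0 → bit 0, carry out 0
  col 8: 0 + 0 + 0 (carry in) = 0 → bit 0, carry out 0
  col 9: 0 + 1 + 0 (carry in) = 1 → bit 1, carry out 0
  col 10: 0 + 0 + 0 (carry in) = 0 → bit 0, carry out 0
Reading bits MSB→LSB: 01001110010
Strip leading zeros: 1001110010
= 1001110010


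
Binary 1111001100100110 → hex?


Group into 4-bit nibbles: 1111001100100110
  1111 = F
  0011 = 3
  0010 = 2
  0110 = 6
= 0xF326


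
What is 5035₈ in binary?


Each octal digit → 3 binary bits:
  5 = 101
  0 = 000
  3 = 011
  5 = 101
Concatenate: 101 000 011 101
= 101000011101


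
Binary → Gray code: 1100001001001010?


Binary: 1100001001001010
Gray code: G = B XOR (B >> 1)
B >> 1 = 0110000100100101
1100001001001010 XOR 0110000100100101:
  1 XOR 0 = 1
  1 XOR 1 = 0
  0 XOR 1 = 1
  0 XOR 0 = 0
  0 XOR 0 = 0
  0 XOR 0 = 0
  1 XOR 0 = 1
  0 XOR 1 = 1
  0 XOR 0 = 0
  1 XOR 0 = 1
  0 XOR 1 = 1
  0 XOR 0 = 0
  1 XOR 0 = 1
  0 XOR 1 = 1
  1 XOR 0 = 1
  0 XOR 1 = 1
= 1010001101101111


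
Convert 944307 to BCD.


Each digit → 4-bit binary:
  9 → 1001
  4 → 0100
  4 → 0100
  3 → 0011
  0 → 0000
  7 → 0111
= 1001 0100 0100 0011 0000 0111


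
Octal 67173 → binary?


Each octal digit → 3 binary bits:
  6 = 110
  7 = 111
  1 = 001
  7 = 111
  3 = 011
Concatenate: 110 111 001 111 011
= 110111001111011


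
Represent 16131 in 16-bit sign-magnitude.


Sign bit: 0 (positive)
Magnitude: 16131 = 011111100000011
= 0011111100000011


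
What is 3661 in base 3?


Divide by 3 repeatedly:
3661 ÷ 3 = 1220 remainder 1
1220 ÷ 3 = 406 remainder 2
406 ÷ 3 = 135 remainder 1
135 ÷ 3 = 45 remainder 0
45 ÷ 3 = 15 remainder 0
15 ÷ 3 = 5 remainder 0
5 ÷ 3 = 1 remainder 2
1 ÷ 3 = 0 remainder 1
Reading remainders bottom-up:
= 12000121


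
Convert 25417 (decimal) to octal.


Divide by 8 repeatedly:
25417 ÷ 8 = 3177 remainder 1
3177 ÷ 8 = 397 remainder 1
397 ÷ 8 = 49 remainder 5
49 ÷ 8 = 6 remainder 1
6 ÷ 8 = 0 remainder 6
Reading remainders bottom-up:
= 0o61511


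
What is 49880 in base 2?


Divide by 2 repeatedly:
49880 ÷ 2 = 24940 remainder 0
24940 ÷ 2 = 12470 remainder 0
12470 ÷ 2 = 6235 remainder 0
6235 ÷ 2 = 3117 remainder 1
3117 ÷ 2 = 1558 remainder 1
1558 ÷ 2 = 779 remainder 0
779 ÷ 2 = 389 remainder 1
389 ÷ 2 = 194 remainder 1
194 ÷ 2 = 97 remainder 0
97 ÷ 2 = 48 remainder 1
48 ÷ 2 = 24 remainder 0
24 ÷ 2 = 12 remainder 0
12 ÷ 2 = 6 remainder 0
6 ÷ 2 = 3 remainder 0
3 ÷ 2 = 1 remainder 1
1 ÷ 2 = 0 remainder 1
Reading remainders bottom-up:
= 1100001011011000


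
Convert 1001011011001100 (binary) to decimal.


Positional values:
Bit 2: 1 × 2^2 = 4
Bit 3: 1 × 2^3 = 8
Bit 6: 1 × 2^6 = 64
Bit 7: 1 × 2^7 = 128
Bit 9: 1 × 2^9 = 512
Bit 10: 1 × 2^10 = 1024
Bit 12: 1 × 2^12 = 4096
Bit 15: 1 × 2^15 = 32768
Sum = 4 + 8 + 64 + 128 + 512 + 1024 + 4096 + 32768
= 38604


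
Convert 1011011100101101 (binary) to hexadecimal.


Group into 4-bit nibbles: 1011011100101101
  1011 = B
  0111 = 7
  0010 = 2
  1101 = D
= 0xB72D


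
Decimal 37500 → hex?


Divide by 16 repeatedly:
37500 ÷ 16 = 2343 remainder 12 (C)
2343 ÷ 16 = 146 remainder 7 (7)
146 ÷ 16 = 9 remainder 2 (2)
9 ÷ 16 = 0 remainder 9 (9)
Reading remainders bottom-up:
= 0x927C


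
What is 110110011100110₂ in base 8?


Group into 3-bit groups: 110110011100110
  110 = 6
  110 = 6
  011 = 3
  100 = 4
  110 = 6
= 0o66346


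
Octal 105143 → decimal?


Positional values:
Position 0: 3 × 8^0 = 3
Position 1: 4 × 8^1 = 32
Position 2: 1 × 8^2 = 64
Position 3: 5 × 8^3 = 2560
Position 4: 0 × 8^4 = 0
Position 5: 1 × 8^5 = 32768
Sum = 3 + 32 + 64 + 2560 + 0 + 32768
= 35427


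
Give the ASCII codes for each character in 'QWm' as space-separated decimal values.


String: 'QWm'  (3 characters)
Per-character ASCII lookup:
  'Q': uppercase starts at 65: 'Q' = 65 + 16 = 81
  'W': uppercase starts at 65: 'W' = 65 + 22 = 87
  'm': lowercase starts at 97: 'm' = 97 + 12 = 109
= 81 87 109


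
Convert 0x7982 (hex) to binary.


Each hex digit → 4 binary bits:
  7 = 0111
  9 = 1001
  8 = 1000
  2 = 0010
Concatenate: 0111 1001 1000 0010
= 0111100110000010


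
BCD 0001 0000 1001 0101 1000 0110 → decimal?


Each 4-bit group → digit:
  0001 → 1
  0000 → 0
  1001 → 9
  0101 → 5
  1000 → 8
  0110 → 6
= 109586


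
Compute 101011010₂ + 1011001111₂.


Align and add column by column (LSB to MSB, carry propagating):
  00101011010
+ 01011001111
  -----------
  col 0: 0 + 1 + 0 (carry in) = 1 → bit 1, carry out 0
  col 1: 1 + 1 + 0 (carry in) = 2 → bit 0, carry out 1
  col 2: 0 + 1 + 1 (carry in) = 2 → bit 0, carry out 1
  col 3: 1 + 1 + 1 (carry in) = 3 → bit 1, carry out 1
  col 4: 1 + 0 + 1 (carry in) = 2 → bit 0, carry out 1
  col 5: 0 + 0 + 1 (carry in) = 1 → bit 1, carry out 0
  col 6: 1 + 1 + 0 (carry in) = 2 → bit 0, carry out 1
  col 7: 0 + 1 + 1 (carry in) = 2 → bit 0, carry out 1
  col 8: 1 + 0 + 1 (carry in) = 2 → bit 0, carry out 1
  col 9: 0 + 1 + 1 (carry in) = 2 → bit 0, carry out 1
  col 10: 0 + 0 + 1 (carry in) = 1 → bit 1, carry out 0
Reading bits MSB→LSB: 10000101001
Strip leading zeros: 10000101001
= 10000101001


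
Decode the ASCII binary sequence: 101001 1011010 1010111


Codes (binary): 101001 1011010 1010111
Per-code ASCII lookup:
  101001 = 41  (special character) → ')'
  1011010 = 90  (range 65-90: uppercase, 90 - 65 = 25) → 'Z'
  1010111 = 87  (range 65-90: uppercase, 87 - 65 = 22) → 'W'
= ')ZW'


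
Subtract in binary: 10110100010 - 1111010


Align and subtract column by column (LSB to MSB, borrowing when needed):
  10110100010
- 00001111010
  -----------
  col 0: (0 - 0 borrow-in) - 0 → 0 - 0 = 0, borrow out 0
  col 1: (1 - 0 borrow-in) - 1 → 1 - 1 = 0, borrow out 0
  col 2: (0 - 0 borrow-in) - 0 → 0 - 0 = 0, borrow out 0
  col 3: (0 - 0 borrow-in) - 1 → borrow from next column: (0+2) - 1 = 1, borrow out 1
  col 4: (0 - 1 borrow-in) - 1 → borrow from next column: (-1+2) - 1 = 0, borrow out 1
  col 5: (1 - 1 borrow-in) - 1 → borrow from next column: (0+2) - 1 = 1, borrow out 1
  col 6: (0 - 1 borrow-in) - 1 → borrow from next column: (-1+2) - 1 = 0, borrow out 1
  col 7: (1 - 1 borrow-in) - 0 → 0 - 0 = 0, borrow out 0
  col 8: (1 - 0 borrow-in) - 0 → 1 - 0 = 1, borrow out 0
  col 9: (0 - 0 borrow-in) - 0 → 0 - 0 = 0, borrow out 0
  col 10: (1 - 0 borrow-in) - 0 → 1 - 0 = 1, borrow out 0
Reading bits MSB→LSB: 10100101000
Strip leading zeros: 10100101000
= 10100101000


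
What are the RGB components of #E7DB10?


Hex: #E7DB10
R = E7₁₆ = 231
G = DB₁₆ = 219
B = 10₁₆ = 16
= RGB(231, 219, 16)


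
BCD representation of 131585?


Each digit → 4-bit binary:
  1 → 0001
  3 → 0011
  1 → 0001
  5 → 0101
  8 → 1000
  5 → 0101
= 0001 0011 0001 0101 1000 0101


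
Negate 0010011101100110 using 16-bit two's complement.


Original: 0010011101100110
Step 1 - Invert all bits: 1101100010011001
Step 2 - Add 1: 1101100010011001 + 1
= 1101100010011010 (represents -10086)


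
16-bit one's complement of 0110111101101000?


Original: 0110111101101000
Invert all bits:
  bit 0: 0 → 1
  bit 1: 1 → 0
  bit 2: 1 → 0
  bit 3: 0 → 1
  bit 4: 1 → 0
  bit 5: 1 → 0
  bit 6: 1 → 0
  bit 7: 1 → 0
  bit 8: 0 → 1
  bit 9: 1 → 0
  bit 10: 1 → 0
  bit 11: 0 → 1
  bit 12: 1 → 0
  bit 13: 0 → 1
  bit 14: 0 → 1
  bit 15: 0 → 1
= 1001000010010111


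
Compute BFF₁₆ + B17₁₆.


Align and add column by column (LSB to MSB, each column mod 16 with carry):
  0BFF
+ 0B17
  ----
  col 0: F(15) + 7(7) + 0 (carry in) = 22 → 6(6), carry out 1
  col 1: F(15) + 1(1) + 1 (carry in) = 17 → 1(1), carry out 1
  col 2: B(11) + B(11) + 1 (carry in) = 23 → 7(7), carry out 1
  col 3: 0(0) + 0(0) + 1 (carry in) = 1 → 1(1), carry out 0
Reading digits MSB→LSB: 1716
Strip leading zeros: 1716
= 0x1716


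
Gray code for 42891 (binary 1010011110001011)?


Binary: 1010011110001011
Gray code: G = B XOR (B >> 1)
B >> 1 = 0101001111000101
1010011110001011 XOR 0101001111000101:
  1 XOR 0 = 1
  0 XOR 1 = 1
  1 XOR 0 = 1
  0 XOR 1 = 1
  0 XOR 0 = 0
  1 XOR 0 = 1
  1 XOR 1 = 0
  1 XOR 1 = 0
  1 XOR 1 = 0
  0 XOR 1 = 1
  0 XOR 0 = 0
  0 XOR 0 = 0
  1 XOR 0 = 1
  0 XOR 1 = 1
  1 XOR 0 = 1
  1 XOR 1 = 0
= 1111010001001110


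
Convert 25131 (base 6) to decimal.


Positional values (base 6):
  1 × 6^0 = 1 × 1 = 1
  3 × 6^1 = 3 × 6 = 18
  1 × 6^2 = 1 × 36 = 36
  5 × 6^3 = 5 × 216 = 1080
  2 × 6^4 = 2 × 1296 = 2592
Sum = 1 + 18 + 36 + 1080 + 2592
= 3727


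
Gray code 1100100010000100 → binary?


Gray code: 1100100010000100
MSB stays the same: 1
Each subsequent bit = prev_binary XOR current_gray:
  B[1] = 1 XOR 1 = 0
  B[2] = 0 XOR 0 = 0
  B[3] = 0 XOR 0 = 0
  B[4] = 0 XOR 1 = 1
  B[5] = 1 XOR 0 = 1
  B[6] = 1 XOR 0 = 1
  B[7] = 1 XOR 0 = 1
  B[8] = 1 XOR 1 = 0
  B[9] = 0 XOR 0 = 0
  B[10] = 0 XOR 0 = 0
  B[11] = 0 XOR 0 = 0
  B[12] = 0 XOR 0 = 0
  B[13] = 0 XOR 1 = 1
  B[14] = 1 XOR 0 = 1
  B[15] = 1 XOR 0 = 1
= 1000111100000111 (36615 decimal)


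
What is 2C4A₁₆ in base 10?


Positional values:
Position 0: A × 16^0 = 10 × 1 = 10
Position 1: 4 × 16^1 = 4 × 16 = 64
Position 2: C × 16^2 = 12 × 256 = 3072
Position 3: 2 × 16^3 = 2 × 4096 = 8192
Sum = 10 + 64 + 3072 + 8192
= 11338


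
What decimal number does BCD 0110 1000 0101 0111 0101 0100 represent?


Each 4-bit group → digit:
  0110 → 6
  1000 → 8
  0101 → 5
  0111 → 7
  0101 → 5
  0100 → 4
= 685754


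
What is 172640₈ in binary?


Each octal digit → 3 binary bits:
  1 = 001
  7 = 111
  2 = 010
  6 = 110
  4 = 100
  0 = 000
Concatenate: 001 111 010 110 100 000
= 001111010110100000


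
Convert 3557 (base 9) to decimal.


Positional values (base 9):
  7 × 9^0 = 7 × 1 = 7
  5 × 9^1 = 5 × 9 = 45
  5 × 9^2 = 5 × 81 = 405
  3 × 9^3 = 3 × 729 = 2187
Sum = 7 + 45 + 405 + 2187
= 2644


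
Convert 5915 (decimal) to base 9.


Divide by 9 repeatedly:
5915 ÷ 9 = 657 remainder 2
657 ÷ 9 = 73 remainder 0
73 ÷ 9 = 8 remainder 1
8 ÷ 9 = 0 remainder 8
Reading remainders bottom-up:
= 8102


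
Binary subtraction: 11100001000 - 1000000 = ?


Align and subtract column by column (LSB to MSB, borrowing when needed):
  11100001000
- 00001000000
  -----------
  col 0: (0 - 0 borrow-in) - 0 → 0 - 0 = 0, borrow out 0
  col 1: (0 - 0 borrow-in) - 0 → 0 - 0 = 0, borrow out 0
  col 2: (0 - 0 borrow-in) - 0 → 0 - 0 = 0, borrow out 0
  col 3: (1 - 0 borrow-in) - 0 → 1 - 0 = 1, borrow out 0
  col 4: (0 - 0 borrow-in) - 0 → 0 - 0 = 0, borrow out 0
  col 5: (0 - 0 borrow-in) - 0 → 0 - 0 = 0, borrow out 0
  col 6: (0 - 0 borrow-in) - 1 → borrow from next column: (0+2) - 1 = 1, borrow out 1
  col 7: (0 - 1 borrow-in) - 0 → borrow from next column: (-1+2) - 0 = 1, borrow out 1
  col 8: (1 - 1 borrow-in) - 0 → 0 - 0 = 0, borrow out 0
  col 9: (1 - 0 borrow-in) - 0 → 1 - 0 = 1, borrow out 0
  col 10: (1 - 0 borrow-in) - 0 → 1 - 0 = 1, borrow out 0
Reading bits MSB→LSB: 11011001000
Strip leading zeros: 11011001000
= 11011001000


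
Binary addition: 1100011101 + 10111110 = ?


Align and add column by column (LSB to MSB, carry propagating):
  01100011101
+ 00010111110
  -----------
  col 0: 1 + 0 + 0 (carry in) = 1 → bit 1, carry out 0
  col 1: 0 + 1 + 0 (carry in) = 1 → bit 1, carry out 0
  col 2: 1 + 1 + 0 (carry in) = 2 → bit 0, carry out 1
  col 3: 1 + 1 + 1 (carry in) = 3 → bit 1, carry out 1
  col 4: 1 + 1 + 1 (carry in) = 3 → bit 1, carry out 1
  col 5: 0 + 1 + 1 (carry in) = 2 → bit 0, carry out 1
  col 6: 0 + 0 + 1 (carry in) = 1 → bit 1, carry out 0
  col 7: 0 + 1 + 0 (carry in) = 1 → bit 1, carry out 0
  col 8: 1 + 0 + 0 (carry in) = 1 → bit 1, carry out 0
  col 9: 1 + 0 + 0 (carry in) = 1 → bit 1, carry out 0
  col 10: 0 + 0 + 0 (carry in) = 0 → bit 0, carry out 0
Reading bits MSB→LSB: 01111011011
Strip leading zeros: 1111011011
= 1111011011


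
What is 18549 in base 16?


Divide by 16 repeatedly:
18549 ÷ 16 = 1159 remainder 5 (5)
1159 ÷ 16 = 72 remainder 7 (7)
72 ÷ 16 = 4 remainder 8 (8)
4 ÷ 16 = 0 remainder 4 (4)
Reading remainders bottom-up:
= 0x4875


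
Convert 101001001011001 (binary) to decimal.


Positional values:
Bit 0: 1 × 2^0 = 1
Bit 3: 1 × 2^3 = 8
Bit 4: 1 × 2^4 = 16
Bit 6: 1 × 2^6 = 64
Bit 9: 1 × 2^9 = 512
Bit 12: 1 × 2^12 = 4096
Bit 14: 1 × 2^14 = 16384
Sum = 1 + 8 + 16 + 64 + 512 + 4096 + 16384
= 21081


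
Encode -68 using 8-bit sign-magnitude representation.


Sign bit: 1 (negative)
Magnitude: 68 = 1000100
= 11000100


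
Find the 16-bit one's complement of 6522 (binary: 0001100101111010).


Original: 0001100101111010
Invert all bits:
  bit 0: 0 → 1
  bit 1: 0 → 1
  bit 2: 0 → 1
  bit 3: 1 → 0
  bit 4: 1 → 0
  bit 5: 0 → 1
  bit 6: 0 → 1
  bit 7: 1 → 0
  bit 8: 0 → 1
  bit 9: 1 → 0
  bit 10: 1 → 0
  bit 11: 1 → 0
  bit 12: 1 → 0
  bit 13: 0 → 1
  bit 14: 1 → 0
  bit 15: 0 → 1
= 1110011010000101


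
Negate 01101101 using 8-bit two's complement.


Original: 01101101
Step 1 - Invert all bits: 10010010
Step 2 - Add 1: 10010010 + 1
= 10010011 (represents -109)


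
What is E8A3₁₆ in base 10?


Positional values:
Position 0: 3 × 16^0 = 3 × 1 = 3
Position 1: A × 16^1 = 10 × 16 = 160
Position 2: 8 × 16^2 = 8 × 256 = 2048
Position 3: E × 16^3 = 14 × 4096 = 57344
Sum = 3 + 160 + 2048 + 57344
= 59555


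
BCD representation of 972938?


Each digit → 4-bit binary:
  9 → 1001
  7 → 0111
  2 → 0010
  9 → 1001
  3 → 0011
  8 → 1000
= 1001 0111 0010 1001 0011 1000


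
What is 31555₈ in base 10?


Positional values:
Position 0: 5 × 8^0 = 5
Position 1: 5 × 8^1 = 40
Position 2: 5 × 8^2 = 320
Position 3: 1 × 8^3 = 512
Position 4: 3 × 8^4 = 12288
Sum = 5 + 40 + 320 + 512 + 12288
= 13165


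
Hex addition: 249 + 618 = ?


Align and add column by column (LSB to MSB, each column mod 16 with carry):
  0249
+ 0618
  ----
  col 0: 9(9) + 8(8) + 0 (carry in) = 17 → 1(1), carry out 1
  col 1: 4(4) + 1(1) + 1 (carry in) = 6 → 6(6), carry out 0
  col 2: 2(2) + 6(6) + 0 (carry in) = 8 → 8(8), carry out 0
  col 3: 0(0) + 0(0) + 0 (carry in) = 0 → 0(0), carry out 0
Reading digits MSB→LSB: 0861
Strip leading zeros: 861
= 0x861


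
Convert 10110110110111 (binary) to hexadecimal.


Group into 4-bit nibbles: 0010110110110111
  0010 = 2
  1101 = D
  1011 = B
  0111 = 7
= 0x2DB7


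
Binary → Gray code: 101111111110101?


Binary: 101111111110101
Gray code: G = B XOR (B >> 1)
B >> 1 = 010111111111010
101111111110101 XOR 010111111111010:
  1 XOR 0 = 1
  0 XOR 1 = 1
  1 XOR 0 = 1
  1 XOR 1 = 0
  1 XOR 1 = 0
  1 XOR 1 = 0
  1 XOR 1 = 0
  1 XOR 1 = 0
  1 XOR 1 = 0
  1 XOR 1 = 0
  1 XOR 1 = 0
  0 XOR 1 = 1
  1 XOR 0 = 1
  0 XOR 1 = 1
  1 XOR 0 = 1
= 111000000001111


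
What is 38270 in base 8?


Divide by 8 repeatedly:
38270 ÷ 8 = 4783 remainder 6
4783 ÷ 8 = 597 remainder 7
597 ÷ 8 = 74 remainder 5
74 ÷ 8 = 9 remainder 2
9 ÷ 8 = 1 remainder 1
1 ÷ 8 = 0 remainder 1
Reading remainders bottom-up:
= 0o112576


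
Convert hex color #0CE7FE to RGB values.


Hex: #0CE7FE
R = 0C₁₆ = 12
G = E7₁₆ = 231
B = FE₁₆ = 254
= RGB(12, 231, 254)


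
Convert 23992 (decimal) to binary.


Divide by 2 repeatedly:
23992 ÷ 2 = 11996 remainder 0
11996 ÷ 2 = 5998 remainder 0
5998 ÷ 2 = 2999 remainder 0
2999 ÷ 2 = 1499 remainder 1
1499 ÷ 2 = 749 remainder 1
749 ÷ 2 = 374 remainder 1
374 ÷ 2 = 187 remainder 0
187 ÷ 2 = 93 remainder 1
93 ÷ 2 = 46 remainder 1
46 ÷ 2 = 23 remainder 0
23 ÷ 2 = 11 remainder 1
11 ÷ 2 = 5 remainder 1
5 ÷ 2 = 2 remainder 1
2 ÷ 2 = 1 remainder 0
1 ÷ 2 = 0 remainder 1
Reading remainders bottom-up:
= 101110110111000


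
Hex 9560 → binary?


Each hex digit → 4 binary bits:
  9 = 1001
  5 = 0101
  6 = 0110
  0 = 0000
Concatenate: 1001 0101 0110 0000
= 1001010101100000


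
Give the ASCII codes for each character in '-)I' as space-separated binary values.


String: '-)I'  (3 characters)
Per-character ASCII lookup:
  '-': special character: '-' = 45 → 101101
  ')': special character: ')' = 41 → 101001
  'I': uppercase starts at 65: 'I' = 65 + 8 = 73 → 1001001
= 101101 101001 1001001


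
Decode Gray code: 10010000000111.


Gray code: 10010000000111
MSB stays the same: 1
Each subsequent bit = prev_binary XOR current_gray:
  B[1] = 1 XOR 0 = 1
  B[2] = 1 XOR 0 = 1
  B[3] = 1 XOR 1 = 0
  B[4] = 0 XOR 0 = 0
  B[5] = 0 XOR 0 = 0
  B[6] = 0 XOR 0 = 0
  B[7] = 0 XOR 0 = 0
  B[8] = 0 XOR 0 = 0
  B[9] = 0 XOR 0 = 0
  B[10] = 0 XOR 0 = 0
  B[11] = 0 XOR 1 = 1
  B[12] = 1 XOR 1 = 0
  B[13] = 0 XOR 1 = 1
= 11100000000101 (14341 decimal)


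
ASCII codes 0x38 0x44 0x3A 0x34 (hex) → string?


Codes (hex): 0x38 0x44 0x3A 0x34
Per-code ASCII lookup:
  0x38 = 56  (range 48-57: digits, 56 - 48 = 8) → '8'
  0x44 = 68  (range 65-90: uppercase, 68 - 65 = 3) → 'D'
  0x3A = 58  (special character) → ':'
  0x34 = 52  (range 48-57: digits, 52 - 48 = 4) → '4'
= '8D:4'


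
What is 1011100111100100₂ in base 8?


Group into 3-bit groups: 001011100111100100
  001 = 1
  011 = 3
  100 = 4
  111 = 7
  100 = 4
  100 = 4
= 0o134744


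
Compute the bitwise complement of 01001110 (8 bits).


Original: 01001110
Invert all bits:
  bit 0: 0 → 1
  bit 1: 1 → 0
  bit 2: 0 → 1
  bit 3: 0 → 1
  bit 4: 1 → 0
  bit 5: 1 → 0
  bit 6: 1 → 0
  bit 7: 0 → 1
= 10110001


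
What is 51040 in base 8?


Divide by 8 repeatedly:
51040 ÷ 8 = 6380 remainder 0
6380 ÷ 8 = 797 remainder 4
797 ÷ 8 = 99 remainder 5
99 ÷ 8 = 12 remainder 3
12 ÷ 8 = 1 remainder 4
1 ÷ 8 = 0 remainder 1
Reading remainders bottom-up:
= 0o143540


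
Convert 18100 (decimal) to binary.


Divide by 2 repeatedly:
18100 ÷ 2 = 9050 remainder 0
9050 ÷ 2 = 4525 remainder 0
4525 ÷ 2 = 2262 remainder 1
2262 ÷ 2 = 1131 remainder 0
1131 ÷ 2 = 565 remainder 1
565 ÷ 2 = 282 remainder 1
282 ÷ 2 = 141 remainder 0
141 ÷ 2 = 70 remainder 1
70 ÷ 2 = 35 remainder 0
35 ÷ 2 = 17 remainder 1
17 ÷ 2 = 8 remainder 1
8 ÷ 2 = 4 remainder 0
4 ÷ 2 = 2 remainder 0
2 ÷ 2 = 1 remainder 0
1 ÷ 2 = 0 remainder 1
Reading remainders bottom-up:
= 100011010110100


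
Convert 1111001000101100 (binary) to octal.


Group into 3-bit groups: 001111001000101100
  001 = 1
  111 = 7
  001 = 1
  000 = 0
  101 = 5
  100 = 4
= 0o171054


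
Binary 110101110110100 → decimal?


Positional values:
Bit 2: 1 × 2^2 = 4
Bit 4: 1 × 2^4 = 16
Bit 5: 1 × 2^5 = 32
Bit 7: 1 × 2^7 = 128
Bit 8: 1 × 2^8 = 256
Bit 9: 1 × 2^9 = 512
Bit 11: 1 × 2^11 = 2048
Bit 13: 1 × 2^13 = 8192
Bit 14: 1 × 2^14 = 16384
Sum = 4 + 16 + 32 + 128 + 256 + 512 + 2048 + 8192 + 16384
= 27572


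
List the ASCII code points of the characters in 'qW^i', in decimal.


String: 'qW^i'  (4 characters)
Per-character ASCII lookup:
  'q': lowercase starts at 97: 'q' = 97 + 16 = 113
  'W': uppercase starts at 65: 'W' = 65 + 22 = 87
  '^': special character: '^' = 94
  'i': lowercase starts at 97: 'i' = 97 + 8 = 105
= 113 87 94 105


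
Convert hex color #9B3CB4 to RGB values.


Hex: #9B3CB4
R = 9B₁₆ = 155
G = 3C₁₆ = 60
B = B4₁₆ = 180
= RGB(155, 60, 180)


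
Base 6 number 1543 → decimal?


Positional values (base 6):
  3 × 6^0 = 3 × 1 = 3
  4 × 6^1 = 4 × 6 = 24
  5 × 6^2 = 5 × 36 = 180
  1 × 6^3 = 1 × 216 = 216
Sum = 3 + 24 + 180 + 216
= 423


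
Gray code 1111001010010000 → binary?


Gray code: 1111001010010000
MSB stays the same: 1
Each subsequent bit = prev_binary XOR current_gray:
  B[1] = 1 XOR 1 = 0
  B[2] = 0 XOR 1 = 1
  B[3] = 1 XOR 1 = 0
  B[4] = 0 XOR 0 = 0
  B[5] = 0 XOR 0 = 0
  B[6] = 0 XOR 1 = 1
  B[7] = 1 XOR 0 = 1
  B[8] = 1 XOR 1 = 0
  B[9] = 0 XOR 0 = 0
  B[10] = 0 XOR 0 = 0
  B[11] = 0 XOR 1 = 1
  B[12] = 1 XOR 0 = 1
  B[13] = 1 XOR 0 = 1
  B[14] = 1 XOR 0 = 1
  B[15] = 1 XOR 0 = 1
= 1010001100011111 (41759 decimal)


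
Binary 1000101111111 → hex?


Group into 4-bit nibbles: 0001000101111111
  0001 = 1
  0001 = 1
  0111 = 7
  1111 = F
= 0x117F


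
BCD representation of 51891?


Each digit → 4-bit binary:
  5 → 0101
  1 → 0001
  8 → 1000
  9 → 1001
  1 → 0001
= 0101 0001 1000 1001 0001


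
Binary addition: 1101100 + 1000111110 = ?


Align and add column by column (LSB to MSB, carry propagating):
  00001101100
+ 01000111110
  -----------
  col 0: 0 + 0 + 0 (carry in) = 0 → bit 0, carry out 0
  col 1: 0 + 1 + 0 (carry in) = 1 → bit 1, carry out 0
  col 2: 1 + 1 + 0 (carry in) = 2 → bit 0, carry out 1
  col 3: 1 + 1 + 1 (carry in) = 3 → bit 1, carry out 1
  col 4: 0 + 1 + 1 (carry in) = 2 → bit 0, carry out 1
  col 5: 1 + 1 + 1 (carry in) = 3 → bit 1, carry out 1
  col 6: 1 + 0 + 1 (carry in) = 2 → bit 0, carry out 1
  col 7: 0 + 0 + 1 (carry in) = 1 → bit 1, carry out 0
  col 8: 0 + 0 + 0 (carry in) = 0 → bit 0, carry out 0
  col 9: 0 + 1 + 0 (carry in) = 1 → bit 1, carry out 0
  col 10: 0 + 0 + 0 (carry in) = 0 → bit 0, carry out 0
Reading bits MSB→LSB: 01010101010
Strip leading zeros: 1010101010
= 1010101010


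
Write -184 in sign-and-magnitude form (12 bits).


Sign bit: 1 (negative)
Magnitude: 184 = 00010111000
= 100010111000


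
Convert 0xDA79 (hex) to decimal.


Positional values:
Position 0: 9 × 16^0 = 9 × 1 = 9
Position 1: 7 × 16^1 = 7 × 16 = 112
Position 2: A × 16^2 = 10 × 256 = 2560
Position 3: D × 16^3 = 13 × 4096 = 53248
Sum = 9 + 112 + 2560 + 53248
= 55929


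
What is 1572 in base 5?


Divide by 5 repeatedly:
1572 ÷ 5 = 314 remainder 2
314 ÷ 5 = 62 remainder 4
62 ÷ 5 = 12 remainder 2
12 ÷ 5 = 2 remainder 2
2 ÷ 5 = 0 remainder 2
Reading remainders bottom-up:
= 22242


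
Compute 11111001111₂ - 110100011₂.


Align and subtract column by column (LSB to MSB, borrowing when needed):
  11111001111
- 00110100011
  -----------
  col 0: (1 - 0 borrow-in) - 1 → 1 - 1 = 0, borrow out 0
  col 1: (1 - 0 borrow-in) - 1 → 1 - 1 = 0, borrow out 0
  col 2: (1 - 0 borrow-in) - 0 → 1 - 0 = 1, borrow out 0
  col 3: (1 - 0 borrow-in) - 0 → 1 - 0 = 1, borrow out 0
  col 4: (0 - 0 borrow-in) - 0 → 0 - 0 = 0, borrow out 0
  col 5: (0 - 0 borrow-in) - 1 → borrow from next column: (0+2) - 1 = 1, borrow out 1
  col 6: (1 - 1 borrow-in) - 0 → 0 - 0 = 0, borrow out 0
  col 7: (1 - 0 borrow-in) - 1 → 1 - 1 = 0, borrow out 0
  col 8: (1 - 0 borrow-in) - 1 → 1 - 1 = 0, borrow out 0
  col 9: (1 - 0 borrow-in) - 0 → 1 - 0 = 1, borrow out 0
  col 10: (1 - 0 borrow-in) - 0 → 1 - 0 = 1, borrow out 0
Reading bits MSB→LSB: 11000101100
Strip leading zeros: 11000101100
= 11000101100


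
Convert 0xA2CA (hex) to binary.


Each hex digit → 4 binary bits:
  A = 1010
  2 = 0010
  C = 1100
  A = 1010
Concatenate: 1010 0010 1100 1010
= 1010001011001010


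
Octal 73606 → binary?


Each octal digit → 3 binary bits:
  7 = 111
  3 = 011
  6 = 110
  0 = 000
  6 = 110
Concatenate: 111 011 110 000 110
= 111011110000110


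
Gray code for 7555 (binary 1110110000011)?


Binary: 1110110000011
Gray code: G = B XOR (B >> 1)
B >> 1 = 0111011000001
1110110000011 XOR 0111011000001:
  1 XOR 0 = 1
  1 XOR 1 = 0
  1 XOR 1 = 0
  0 XOR 1 = 1
  1 XOR 0 = 1
  1 XOR 1 = 0
  0 XOR 1 = 1
  0 XOR 0 = 0
  0 XOR 0 = 0
  0 XOR 0 = 0
  0 XOR 0 = 0
  1 XOR 0 = 1
  1 XOR 1 = 0
= 1001101000010


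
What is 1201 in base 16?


Divide by 16 repeatedly:
1201 ÷ 16 = 75 remainder 1 (1)
75 ÷ 16 = 4 remainder 11 (B)
4 ÷ 16 = 0 remainder 4 (4)
Reading remainders bottom-up:
= 0x4B1


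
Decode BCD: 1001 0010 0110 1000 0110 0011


Each 4-bit group → digit:
  1001 → 9
  0010 → 2
  0110 → 6
  1000 → 8
  0110 → 6
  0011 → 3
= 926863


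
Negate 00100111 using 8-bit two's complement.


Original: 00100111
Step 1 - Invert all bits: 11011000
Step 2 - Add 1: 11011000 + 1
= 11011001 (represents -39)


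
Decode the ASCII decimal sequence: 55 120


Codes (decimal): 55 120
Per-code ASCII lookup:
  55  (range 48-57: digits, 55 - 48 = 7) → '7'
  120  (range 97-122: lowercase, 120 - 97 = 23) → 'x'
= '7x'


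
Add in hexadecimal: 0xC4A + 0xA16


Align and add column by column (LSB to MSB, each column mod 16 with carry):
  0C4A
+ 0A16
  ----
  col 0: A(10) + 6(6) + 0 (carry in) = 16 → 0(0), carry out 1
  col 1: 4(4) + 1(1) + 1 (carry in) = 6 → 6(6), carry out 0
  col 2: C(12) + A(10) + 0 (carry in) = 22 → 6(6), carry out 1
  col 3: 0(0) + 0(0) + 1 (carry in) = 1 → 1(1), carry out 0
Reading digits MSB→LSB: 1660
Strip leading zeros: 1660
= 0x1660


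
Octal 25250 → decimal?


Positional values:
Position 0: 0 × 8^0 = 0
Position 1: 5 × 8^1 = 40
Position 2: 2 × 8^2 = 128
Position 3: 5 × 8^3 = 2560
Position 4: 2 × 8^4 = 8192
Sum = 0 + 40 + 128 + 2560 + 8192
= 10920


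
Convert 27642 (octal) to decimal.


Positional values:
Position 0: 2 × 8^0 = 2
Position 1: 4 × 8^1 = 32
Position 2: 6 × 8^2 = 384
Position 3: 7 × 8^3 = 3584
Position 4: 2 × 8^4 = 8192
Sum = 2 + 32 + 384 + 3584 + 8192
= 12194


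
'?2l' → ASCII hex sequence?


String: '?2l'  (3 characters)
Per-character ASCII lookup:
  '?': special character: '?' = 63 → 0x3F
  '2': digits start at 48: '2' = 48 + 2 = 50 → 0x32
  'l': lowercase starts at 97: 'l' = 97 + 11 = 108 → 0x6C
= 0x3F 0x32 0x6C


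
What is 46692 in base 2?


Divide by 2 repeatedly:
46692 ÷ 2 = 23346 remainder 0
23346 ÷ 2 = 11673 remainder 0
11673 ÷ 2 = 5836 remainder 1
5836 ÷ 2 = 2918 remainder 0
2918 ÷ 2 = 1459 remainder 0
1459 ÷ 2 = 729 remainder 1
729 ÷ 2 = 364 remainder 1
364 ÷ 2 = 182 remainder 0
182 ÷ 2 = 91 remainder 0
91 ÷ 2 = 45 remainder 1
45 ÷ 2 = 22 remainder 1
22 ÷ 2 = 11 remainder 0
11 ÷ 2 = 5 remainder 1
5 ÷ 2 = 2 remainder 1
2 ÷ 2 = 1 remainder 0
1 ÷ 2 = 0 remainder 1
Reading remainders bottom-up:
= 1011011001100100


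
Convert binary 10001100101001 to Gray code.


Binary: 10001100101001
Gray code: G = B XOR (B >> 1)
B >> 1 = 01000110010100
10001100101001 XOR 01000110010100:
  1 XOR 0 = 1
  0 XOR 1 = 1
  0 XOR 0 = 0
  0 XOR 0 = 0
  1 XOR 0 = 1
  1 XOR 1 = 0
  0 XOR 1 = 1
  0 XOR 0 = 0
  1 XOR 0 = 1
  0 XOR 1 = 1
  1 XOR 0 = 1
  0 XOR 1 = 1
  0 XOR 0 = 0
  1 XOR 0 = 1
= 11001010111101


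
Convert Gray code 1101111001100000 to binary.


Gray code: 1101111001100000
MSB stays the same: 1
Each subsequent bit = prev_binary XOR current_gray:
  B[1] = 1 XOR 1 = 0
  B[2] = 0 XOR 0 = 0
  B[3] = 0 XOR 1 = 1
  B[4] = 1 XOR 1 = 0
  B[5] = 0 XOR 1 = 1
  B[6] = 1 XOR 1 = 0
  B[7] = 0 XOR 0 = 0
  B[8] = 0 XOR 0 = 0
  B[9] = 0 XOR 1 = 1
  B[10] = 1 XOR 1 = 0
  B[11] = 0 XOR 0 = 0
  B[12] = 0 XOR 0 = 0
  B[13] = 0 XOR 0 = 0
  B[14] = 0 XOR 0 = 0
  B[15] = 0 XOR 0 = 0
= 1001010001000000 (37952 decimal)


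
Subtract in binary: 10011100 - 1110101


Align and subtract column by column (LSB to MSB, borrowing when needed):
  10011100
- 01110101
  --------
  col 0: (0 - 0 borrow-in) - 1 → borrow from next column: (0+2) - 1 = 1, borrow out 1
  col 1: (0 - 1 borrow-in) - 0 → borrow from next column: (-1+2) - 0 = 1, borrow out 1
  col 2: (1 - 1 borrow-in) - 1 → borrow from next column: (0+2) - 1 = 1, borrow out 1
  col 3: (1 - 1 borrow-in) - 0 → 0 - 0 = 0, borrow out 0
  col 4: (1 - 0 borrow-in) - 1 → 1 - 1 = 0, borrow out 0
  col 5: (0 - 0 borrow-in) - 1 → borrow from next column: (0+2) - 1 = 1, borrow out 1
  col 6: (0 - 1 borrow-in) - 1 → borrow from next column: (-1+2) - 1 = 0, borrow out 1
  col 7: (1 - 1 borrow-in) - 0 → 0 - 0 = 0, borrow out 0
Reading bits MSB→LSB: 00100111
Strip leading zeros: 100111
= 100111


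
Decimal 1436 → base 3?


Divide by 3 repeatedly:
1436 ÷ 3 = 478 remainder 2
478 ÷ 3 = 159 remainder 1
159 ÷ 3 = 53 remainder 0
53 ÷ 3 = 17 remainder 2
17 ÷ 3 = 5 remainder 2
5 ÷ 3 = 1 remainder 2
1 ÷ 3 = 0 remainder 1
Reading remainders bottom-up:
= 1222012


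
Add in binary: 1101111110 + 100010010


Align and add column by column (LSB to MSB, carry propagating):
  01101111110
+ 00100010010
  -----------
  col 0: 0 + 0 + 0 (carry in) = 0 → bit 0, carry out 0
  col 1: 1 + 1 + 0 (carry in) = 2 → bit 0, carry out 1
  col 2: 1 + 0 + 1 (carry in) = 2 → bit 0, carry out 1
  col 3: 1 + 0 + 1 (carry in) = 2 → bit 0, carry out 1
  col 4: 1 + 1 + 1 (carry in) = 3 → bit 1, carry out 1
  col 5: 1 + 0 + 1 (carry in) = 2 → bit 0, carry out 1
  col 6: 1 + 0 + 1 (carry in) = 2 → bit 0, carry out 1
  col 7: 0 + 0 + 1 (carry in) = 1 → bit 1, carry out 0
  col 8: 1 + 1 + 0 (carry in) = 2 → bit 0, carry out 1
  col 9: 1 + 0 + 1 (carry in) = 2 → bit 0, carry out 1
  col 10: 0 + 0 + 1 (carry in) = 1 → bit 1, carry out 0
Reading bits MSB→LSB: 10010010000
Strip leading zeros: 10010010000
= 10010010000


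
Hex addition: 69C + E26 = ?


Align and add column by column (LSB to MSB, each column mod 16 with carry):
  069C
+ 0E26
  ----
  col 0: C(12) + 6(6) + 0 (carry in) = 18 → 2(2), carry out 1
  col 1: 9(9) + 2(2) + 1 (carry in) = 12 → C(12), carry out 0
  col 2: 6(6) + E(14) + 0 (carry in) = 20 → 4(4), carry out 1
  col 3: 0(0) + 0(0) + 1 (carry in) = 1 → 1(1), carry out 0
Reading digits MSB→LSB: 14C2
Strip leading zeros: 14C2
= 0x14C2


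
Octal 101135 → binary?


Each octal digit → 3 binary bits:
  1 = 001
  0 = 000
  1 = 001
  1 = 001
  3 = 011
  5 = 101
Concatenate: 001 000 001 001 011 101
= 001000001001011101


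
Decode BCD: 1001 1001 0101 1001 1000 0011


Each 4-bit group → digit:
  1001 → 9
  1001 → 9
  0101 → 5
  1001 → 9
  1000 → 8
  0011 → 3
= 995983


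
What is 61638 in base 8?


Divide by 8 repeatedly:
61638 ÷ 8 = 7704 remainder 6
7704 ÷ 8 = 963 remainder 0
963 ÷ 8 = 120 remainder 3
120 ÷ 8 = 15 remainder 0
15 ÷ 8 = 1 remainder 7
1 ÷ 8 = 0 remainder 1
Reading remainders bottom-up:
= 0o170306


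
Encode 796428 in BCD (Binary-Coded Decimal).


Each digit → 4-bit binary:
  7 → 0111
  9 → 1001
  6 → 0110
  4 → 0100
  2 → 0010
  8 → 1000
= 0111 1001 0110 0100 0010 1000


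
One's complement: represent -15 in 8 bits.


Original: 00001111
Invert all bits:
  bit 0: 0 → 1
  bit 1: 0 → 1
  bit 2: 0 → 1
  bit 3: 0 → 1
  bit 4: 1 → 0
  bit 5: 1 → 0
  bit 6: 1 → 0
  bit 7: 1 → 0
= 11110000


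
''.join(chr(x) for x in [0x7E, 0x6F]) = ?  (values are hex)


Codes (hex): 0x7E 0x6F
Per-code ASCII lookup:
  0x7E = 126  (special character) → '~'
  0x6F = 111  (range 97-122: lowercase, 111 - 97 = 14) → 'o'
= '~o'


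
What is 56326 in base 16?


Divide by 16 repeatedly:
56326 ÷ 16 = 3520 remainder 6 (6)
3520 ÷ 16 = 220 remainder 0 (0)
220 ÷ 16 = 13 remainder 12 (C)
13 ÷ 16 = 0 remainder 13 (D)
Reading remainders bottom-up:
= 0xDC06


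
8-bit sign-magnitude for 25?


Sign bit: 0 (positive)
Magnitude: 25 = 0011001
= 00011001


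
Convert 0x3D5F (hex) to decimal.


Positional values:
Position 0: F × 16^0 = 15 × 1 = 15
Position 1: 5 × 16^1 = 5 × 16 = 80
Position 2: D × 16^2 = 13 × 256 = 3328
Position 3: 3 × 16^3 = 3 × 4096 = 12288
Sum = 15 + 80 + 3328 + 12288
= 15711


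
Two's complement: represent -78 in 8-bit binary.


Original: 01001110
Step 1 - Invert all bits: 10110001
Step 2 - Add 1: 10110001 + 1
= 10110010 (represents -78)


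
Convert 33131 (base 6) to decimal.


Positional values (base 6):
  1 × 6^0 = 1 × 1 = 1
  3 × 6^1 = 3 × 6 = 18
  1 × 6^2 = 1 × 36 = 36
  3 × 6^3 = 3 × 216 = 648
  3 × 6^4 = 3 × 1296 = 3888
Sum = 1 + 18 + 36 + 648 + 3888
= 4591


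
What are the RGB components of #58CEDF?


Hex: #58CEDF
R = 58₁₆ = 88
G = CE₁₆ = 206
B = DF₁₆ = 223
= RGB(88, 206, 223)


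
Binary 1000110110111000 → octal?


Group into 3-bit groups: 001000110110111000
  001 = 1
  000 = 0
  110 = 6
  110 = 6
  111 = 7
  000 = 0
= 0o106670


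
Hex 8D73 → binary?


Each hex digit → 4 binary bits:
  8 = 1000
  D = 1101
  7 = 0111
  3 = 0011
Concatenate: 1000 1101 0111 0011
= 1000110101110011


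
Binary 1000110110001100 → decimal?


Positional values:
Bit 2: 1 × 2^2 = 4
Bit 3: 1 × 2^3 = 8
Bit 7: 1 × 2^7 = 128
Bit 8: 1 × 2^8 = 256
Bit 10: 1 × 2^10 = 1024
Bit 11: 1 × 2^11 = 2048
Bit 15: 1 × 2^15 = 32768
Sum = 4 + 8 + 128 + 256 + 1024 + 2048 + 32768
= 36236


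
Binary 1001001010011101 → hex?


Group into 4-bit nibbles: 1001001010011101
  1001 = 9
  0010 = 2
  1001 = 9
  1101 = D
= 0x929D


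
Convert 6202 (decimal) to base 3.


Divide by 3 repeatedly:
6202 ÷ 3 = 2067 remainder 1
2067 ÷ 3 = 689 remainder 0
689 ÷ 3 = 229 remainder 2
229 ÷ 3 = 76 remainder 1
76 ÷ 3 = 25 remainder 1
25 ÷ 3 = 8 remainder 1
8 ÷ 3 = 2 remainder 2
2 ÷ 3 = 0 remainder 2
Reading remainders bottom-up:
= 22111201


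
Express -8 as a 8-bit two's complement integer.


Original: 00001000
Step 1 - Invert all bits: 11110111
Step 2 - Add 1: 11110111 + 1
= 11111000 (represents -8)


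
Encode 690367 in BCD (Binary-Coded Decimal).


Each digit → 4-bit binary:
  6 → 0110
  9 → 1001
  0 → 0000
  3 → 0011
  6 → 0110
  7 → 0111
= 0110 1001 0000 0011 0110 0111


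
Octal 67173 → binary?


Each octal digit → 3 binary bits:
  6 = 110
  7 = 111
  1 = 001
  7 = 111
  3 = 011
Concatenate: 110 111 001 111 011
= 110111001111011


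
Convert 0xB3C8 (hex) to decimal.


Positional values:
Position 0: 8 × 16^0 = 8 × 1 = 8
Position 1: C × 16^1 = 12 × 16 = 192
Position 2: 3 × 16^2 = 3 × 256 = 768
Position 3: B × 16^3 = 11 × 4096 = 45056
Sum = 8 + 192 + 768 + 45056
= 46024
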